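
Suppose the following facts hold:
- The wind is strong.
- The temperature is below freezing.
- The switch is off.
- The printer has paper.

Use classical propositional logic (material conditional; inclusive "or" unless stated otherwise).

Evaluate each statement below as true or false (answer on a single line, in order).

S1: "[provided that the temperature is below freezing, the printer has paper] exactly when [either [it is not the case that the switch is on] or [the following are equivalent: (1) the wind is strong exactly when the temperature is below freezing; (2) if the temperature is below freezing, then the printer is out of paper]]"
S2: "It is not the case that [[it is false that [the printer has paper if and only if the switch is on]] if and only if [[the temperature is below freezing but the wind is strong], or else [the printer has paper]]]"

S1 true, S2 false

Let Q = "the temperature is below freezing" (True), S = "the printer has paper" (True), R = "the switch is on" (False), P = "the wind is strong" (True).

S1: Formalization: (Q -> S) iff (not R or ((P iff Q) iff (Q -> not S)))

Q -> S = True -> True = True
not R = not False = True
P iff Q = True iff True = True
not S = not True = False
Q -> not S = True -> False = False
(P iff Q) iff (Q -> not S) = True iff False = False
not R or ((P iff Q) iff (Q -> not S)) = True or False = True
(Q -> S) iff (not R or ((P iff Q) iff (Q -> not S))) = True iff True = True
Thus S1 is true.

S2: This is not (not (S iff R) iff ((Q and P) or S)).

S iff R = True iff False = False
not (S iff R) = not False = True
Q and P = True and True = True
(Q and P) or S = True or True = True
not (S iff R) iff ((Q and P) or S) = True iff True = True
not (not (S iff R) iff ((Q and P) or S)) = not True = False
So S2 is false.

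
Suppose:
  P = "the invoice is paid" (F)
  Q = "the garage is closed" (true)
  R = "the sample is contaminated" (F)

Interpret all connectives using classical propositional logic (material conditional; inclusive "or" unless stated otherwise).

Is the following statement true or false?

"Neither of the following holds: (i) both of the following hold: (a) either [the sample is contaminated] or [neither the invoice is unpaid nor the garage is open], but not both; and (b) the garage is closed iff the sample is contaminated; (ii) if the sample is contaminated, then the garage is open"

False

Values: R=False, P=False, Q=True.
Formalization: ((R xor (not P nor not Q)) and (Q iff R)) nor (R -> not Q)

not P = not False = True
not Q = not True = False
not P nor not Q = True nor False = False
R xor (not P nor not Q) = False xor False = False
Q iff R = True iff False = False
(R xor (not P nor not Q)) and (Q iff R) = False and False = False
not Q = not True = False
R -> not Q = False -> False = True
((R xor (not P nor not Q)) and (Q iff R)) nor (R -> not Q) = False nor True = False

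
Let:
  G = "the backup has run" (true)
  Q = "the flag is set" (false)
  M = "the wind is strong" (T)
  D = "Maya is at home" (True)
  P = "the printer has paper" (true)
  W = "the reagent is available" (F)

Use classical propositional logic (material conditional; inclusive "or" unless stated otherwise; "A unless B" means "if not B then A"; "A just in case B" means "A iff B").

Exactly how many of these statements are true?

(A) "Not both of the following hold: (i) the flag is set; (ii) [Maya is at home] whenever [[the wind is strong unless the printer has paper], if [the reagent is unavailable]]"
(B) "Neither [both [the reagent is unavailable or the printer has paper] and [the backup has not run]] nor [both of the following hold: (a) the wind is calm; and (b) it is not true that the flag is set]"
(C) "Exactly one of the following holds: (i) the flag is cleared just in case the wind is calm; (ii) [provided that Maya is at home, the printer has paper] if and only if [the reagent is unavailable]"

3

(A): This is Q ↑ ((¬W → (M ∨ P)) → D).

¬W = ¬F = T
M ∨ P = T ∨ T = T
¬W → (M ∨ P) = T → T = T
(¬W → (M ∨ P)) → D = T → T = T
Q ↑ ((¬W → (M ∨ P)) → D) = F ↑ T = T
So (A) is true.

(B): In symbols: ((¬W ∨ P) ∧ ¬G) ↓ (¬M ∧ ¬Q)

¬W = ¬F = T
¬W ∨ P = T ∨ T = T
¬G = ¬T = F
(¬W ∨ P) ∧ ¬G = T ∧ F = F
¬M = ¬T = F
¬Q = ¬F = T
¬M ∧ ¬Q = F ∧ T = F
((¬W ∨ P) ∧ ¬G) ↓ (¬M ∧ ¬Q) = F ↓ F = T
Thus (B) is true.

(C): Parsed as (¬Q ↔ ¬M) ⊕ ((D → P) ↔ ¬W)

¬Q = ¬F = T
¬M = ¬T = F
¬Q ↔ ¬M = T ↔ F = F
D → P = T → T = T
¬W = ¬F = T
(D → P) ↔ ¬W = T ↔ T = T
(¬Q ↔ ¬M) ⊕ ((D → P) ↔ ¬W) = F ⊕ T = T
Hence (C) is true.

Count: 3.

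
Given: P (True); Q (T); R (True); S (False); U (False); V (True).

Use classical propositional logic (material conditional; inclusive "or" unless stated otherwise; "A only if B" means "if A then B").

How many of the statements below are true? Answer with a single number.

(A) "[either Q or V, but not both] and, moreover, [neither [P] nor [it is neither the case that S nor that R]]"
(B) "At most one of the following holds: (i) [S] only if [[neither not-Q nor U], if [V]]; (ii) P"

0

(A): In symbols: (Q ⊕ V) ∧ (P ↓ (S ↓ R))

Q ⊕ V = T ⊕ T = F
S ↓ R = F ↓ T = F
P ↓ (S ↓ R) = T ↓ F = F
(Q ⊕ V) ∧ (P ↓ (S ↓ R)) = F ∧ F = F
Hence (A) is false.

(B): Parsed as (S → (V → (¬Q ↓ U))) ↑ P

¬Q = ¬T = F
¬Q ↓ U = F ↓ F = T
V → (¬Q ↓ U) = T → T = T
S → (V → (¬Q ↓ U)) = F → T = T
(S → (V → (¬Q ↓ U))) ↑ P = T ↑ T = F
Hence (B) is false.

Count: 0.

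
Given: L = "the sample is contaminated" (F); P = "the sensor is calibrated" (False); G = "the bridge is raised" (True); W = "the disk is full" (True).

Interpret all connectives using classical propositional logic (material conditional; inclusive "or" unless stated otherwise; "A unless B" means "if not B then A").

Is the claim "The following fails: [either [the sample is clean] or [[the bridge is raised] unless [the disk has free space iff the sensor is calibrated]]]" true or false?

false

Formalization: ¬(¬L ∨ (G ∨ (¬W ↔ P)))

¬L = ¬F = T
¬W = ¬T = F
¬W ↔ P = F ↔ F = T
G ∨ (¬W ↔ P) = T ∨ T = T
¬L ∨ (G ∨ (¬W ↔ P)) = T ∨ T = T
¬(¬L ∨ (G ∨ (¬W ↔ P))) = ¬T = F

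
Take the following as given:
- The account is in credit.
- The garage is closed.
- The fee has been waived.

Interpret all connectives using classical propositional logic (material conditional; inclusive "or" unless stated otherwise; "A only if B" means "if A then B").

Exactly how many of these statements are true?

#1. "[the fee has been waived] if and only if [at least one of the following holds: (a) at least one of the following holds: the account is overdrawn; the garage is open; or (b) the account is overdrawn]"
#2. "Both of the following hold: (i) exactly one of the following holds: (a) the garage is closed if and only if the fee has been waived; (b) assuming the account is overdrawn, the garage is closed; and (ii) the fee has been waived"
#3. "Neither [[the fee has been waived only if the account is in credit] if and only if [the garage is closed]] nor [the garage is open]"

Let P = "the fee has been waived" (T), U = "the account is overdrawn" (F), Q = "the garage is closed" (T).

#1: Formalization: P <-> ((U | ~Q) | U)

~Q = ~T = F
U | ~Q = F | F = F
(U | ~Q) | U = F | F = F
P <-> ((U | ~Q) | U) = T <-> F = F
So #1 is false.

#2: In symbols: ((Q <-> P) xor (U -> Q)) & P

Q <-> P = T <-> T = T
U -> Q = F -> T = T
(Q <-> P) xor (U -> Q) = T xor T = F
((Q <-> P) xor (U -> Q)) & P = F & T = F
Thus #2 is false.

#3: This is ((P -> ~U) <-> Q) nor ~Q.

~U = ~F = T
P -> ~U = T -> T = T
(P -> ~U) <-> Q = T <-> T = T
~Q = ~T = F
((P -> ~U) <-> Q) nor ~Q = T nor F = F
Thus #3 is false.

Count: 0.

0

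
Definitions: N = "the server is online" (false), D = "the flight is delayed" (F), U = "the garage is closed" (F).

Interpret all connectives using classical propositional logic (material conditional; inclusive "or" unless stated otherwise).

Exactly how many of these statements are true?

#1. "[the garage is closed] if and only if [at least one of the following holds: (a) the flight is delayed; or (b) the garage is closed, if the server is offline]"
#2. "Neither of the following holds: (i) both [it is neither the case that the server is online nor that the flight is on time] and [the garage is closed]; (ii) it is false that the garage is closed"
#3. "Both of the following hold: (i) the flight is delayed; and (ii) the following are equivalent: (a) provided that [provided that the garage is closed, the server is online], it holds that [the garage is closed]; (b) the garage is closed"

#1: Parsed as U iff (D or (not N -> U))

not N = not False = True
not N -> U = True -> False = False
D or (not N -> U) = False or False = False
U iff (D or (not N -> U)) = False iff False = True
So #1 is true.

#2: Formalization: ((N nor not D) and U) nor not U

not D = not False = True
N nor not D = False nor True = False
(N nor not D) and U = False and False = False
not U = not False = True
((N nor not D) and U) nor not U = False nor True = False
Thus #2 is false.

#3: In symbols: D and (((U -> N) -> U) iff U)

U -> N = False -> False = True
(U -> N) -> U = True -> False = False
((U -> N) -> U) iff U = False iff False = True
D and (((U -> N) -> U) iff U) = False and True = False
Hence #3 is false.

Count: 1.

1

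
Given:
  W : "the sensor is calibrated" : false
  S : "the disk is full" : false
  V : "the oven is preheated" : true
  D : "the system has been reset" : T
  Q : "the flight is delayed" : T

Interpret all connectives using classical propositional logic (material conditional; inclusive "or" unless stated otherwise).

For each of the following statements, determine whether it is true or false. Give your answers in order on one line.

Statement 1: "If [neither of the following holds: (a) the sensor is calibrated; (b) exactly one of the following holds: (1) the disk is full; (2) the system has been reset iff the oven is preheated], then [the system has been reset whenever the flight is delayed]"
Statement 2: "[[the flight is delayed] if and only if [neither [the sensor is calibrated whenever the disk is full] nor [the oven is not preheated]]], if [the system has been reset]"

Statement 1: This is (W nor (S xor (D iff V))) -> (Q -> D).

D iff V = True iff True = True
S xor (D iff V) = False xor True = True
W nor (S xor (D iff V)) = False nor True = False
Q -> D = True -> True = True
(W nor (S xor (D iff V))) -> (Q -> D) = False -> True = True
Hence Statement 1 is true.

Statement 2: In symbols: D -> (Q iff ((S -> W) nor not V))

S -> W = False -> False = True
not V = not True = False
(S -> W) nor not V = True nor False = False
Q iff ((S -> W) nor not V) = True iff False = False
D -> (Q iff ((S -> W) nor not V)) = True -> False = False
Thus Statement 2 is false.

Statement 1 True / Statement 2 False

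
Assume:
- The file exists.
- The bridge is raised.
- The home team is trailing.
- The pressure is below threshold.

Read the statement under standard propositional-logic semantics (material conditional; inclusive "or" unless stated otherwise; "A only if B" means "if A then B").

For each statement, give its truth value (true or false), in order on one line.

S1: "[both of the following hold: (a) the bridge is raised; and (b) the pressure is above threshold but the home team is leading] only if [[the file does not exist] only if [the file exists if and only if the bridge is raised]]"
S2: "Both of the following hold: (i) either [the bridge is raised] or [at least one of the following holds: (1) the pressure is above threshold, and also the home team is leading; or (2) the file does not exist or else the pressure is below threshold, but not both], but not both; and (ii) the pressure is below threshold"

S1 true / S2 false

Let U = "the bridge is raised" (True), Q = "the pressure is above threshold" (False), G = "the home team is leading" (False), V = "the file exists" (True).

S1: Formalization: (U and (Q and G)) -> (not V -> (V iff U))

Q and G = False and False = False
U and (Q and G) = True and False = False
not V = not True = False
V iff U = True iff True = True
not V -> (V iff U) = False -> True = True
(U and (Q and G)) -> (not V -> (V iff U)) = False -> True = True
So S1 is true.

S2: In symbols: (U xor ((Q and G) or (not V xor not Q))) and not Q

Q and G = False and False = False
not V = not True = False
not Q = not False = True
not V xor not Q = False xor True = True
(Q and G) or (not V xor not Q) = False or True = True
U xor ((Q and G) or (not V xor not Q)) = True xor True = False
not Q = not False = True
(U xor ((Q and G) or (not V xor not Q))) and not Q = False and True = False
Thus S2 is false.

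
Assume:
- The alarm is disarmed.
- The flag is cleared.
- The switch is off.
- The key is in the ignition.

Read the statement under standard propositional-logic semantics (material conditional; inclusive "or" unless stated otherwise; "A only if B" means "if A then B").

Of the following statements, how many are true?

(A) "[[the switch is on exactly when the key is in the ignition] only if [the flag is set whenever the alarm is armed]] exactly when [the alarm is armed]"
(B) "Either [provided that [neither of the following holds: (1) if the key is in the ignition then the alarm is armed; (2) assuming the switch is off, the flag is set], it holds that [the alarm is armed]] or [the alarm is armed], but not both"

0

Let R = "the switch is on" (False), S = "the key is in the ignition" (True), P = "the alarm is armed" (False), Q = "the flag is set" (False).

(A): Parsed as ((R iff S) -> (P -> Q)) iff P

R iff S = False iff True = False
P -> Q = False -> False = True
(R iff S) -> (P -> Q) = False -> True = True
((R iff S) -> (P -> Q)) iff P = True iff False = False
Hence (A) is false.

(B): Parsed as (((S -> P) nor (not R -> Q)) -> P) xor P

S -> P = True -> False = False
not R = not False = True
not R -> Q = True -> False = False
(S -> P) nor (not R -> Q) = False nor False = True
((S -> P) nor (not R -> Q)) -> P = True -> False = False
(((S -> P) nor (not R -> Q)) -> P) xor P = False xor False = False
Thus (B) is false.

Count: 0.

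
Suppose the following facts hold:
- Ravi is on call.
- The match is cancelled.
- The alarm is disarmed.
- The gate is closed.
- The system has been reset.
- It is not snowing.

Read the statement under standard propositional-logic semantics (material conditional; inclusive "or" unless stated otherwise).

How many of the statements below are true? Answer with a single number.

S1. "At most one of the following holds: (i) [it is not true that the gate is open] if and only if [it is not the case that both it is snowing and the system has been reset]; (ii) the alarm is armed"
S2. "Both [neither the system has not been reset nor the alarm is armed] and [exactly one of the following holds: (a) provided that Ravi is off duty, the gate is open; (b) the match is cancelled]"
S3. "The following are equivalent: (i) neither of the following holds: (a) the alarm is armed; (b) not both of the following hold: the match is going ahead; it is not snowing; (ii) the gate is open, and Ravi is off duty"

2

Let V = "the gate is open" (F), H = "it is snowing" (F), G = "the system has been reset" (T), U = "the alarm is armed" (F), P = "Ravi is on call" (T), M = "the match is cancelled" (T).

S1: This is (¬V ↔ (H ↑ G)) ↑ U.

¬V = ¬F = T
H ↑ G = F ↑ T = T
¬V ↔ (H ↑ G) = T ↔ T = T
(¬V ↔ (H ↑ G)) ↑ U = T ↑ F = T
So S1 is true.

S2: This is (¬G ↓ U) ∧ ((¬P → V) ⊕ M).

¬G = ¬T = F
¬G ↓ U = F ↓ F = T
¬P = ¬T = F
¬P → V = F → F = T
(¬P → V) ⊕ M = T ⊕ T = F
(¬G ↓ U) ∧ ((¬P → V) ⊕ M) = T ∧ F = F
So S2 is false.

S3: Parsed as (U ↓ (¬M ↑ ¬H)) ↔ (V ∧ ¬P)

¬M = ¬T = F
¬H = ¬F = T
¬M ↑ ¬H = F ↑ T = T
U ↓ (¬M ↑ ¬H) = F ↓ T = F
¬P = ¬T = F
V ∧ ¬P = F ∧ F = F
(U ↓ (¬M ↑ ¬H)) ↔ (V ∧ ¬P) = F ↔ F = T
So S3 is true.

True statements: 2.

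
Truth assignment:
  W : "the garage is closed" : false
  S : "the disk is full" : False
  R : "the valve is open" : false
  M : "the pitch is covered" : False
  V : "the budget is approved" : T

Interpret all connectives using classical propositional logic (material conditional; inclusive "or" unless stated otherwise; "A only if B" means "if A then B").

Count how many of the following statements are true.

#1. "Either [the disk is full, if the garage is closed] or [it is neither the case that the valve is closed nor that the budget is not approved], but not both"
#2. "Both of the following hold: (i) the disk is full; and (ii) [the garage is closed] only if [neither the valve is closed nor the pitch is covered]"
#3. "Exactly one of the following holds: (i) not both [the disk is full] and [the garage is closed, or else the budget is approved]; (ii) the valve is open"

2

#1: This is (W → S) ⊕ (¬R ↓ ¬V).

W → S = F → F = T
¬R = ¬F = T
¬V = ¬T = F
¬R ↓ ¬V = T ↓ F = F
(W → S) ⊕ (¬R ↓ ¬V) = T ⊕ F = T
So #1 is true.

#2: In symbols: S ∧ (W → (¬R ↓ M))

¬R = ¬F = T
¬R ↓ M = T ↓ F = F
W → (¬R ↓ M) = F → F = T
S ∧ (W → (¬R ↓ M)) = F ∧ T = F
So #2 is false.

#3: This is (S ↑ (W ∨ V)) ⊕ R.

W ∨ V = F ∨ T = T
S ↑ (W ∨ V) = F ↑ T = T
(S ↑ (W ∨ V)) ⊕ R = T ⊕ F = T
Thus #3 is true.

True statements: 2.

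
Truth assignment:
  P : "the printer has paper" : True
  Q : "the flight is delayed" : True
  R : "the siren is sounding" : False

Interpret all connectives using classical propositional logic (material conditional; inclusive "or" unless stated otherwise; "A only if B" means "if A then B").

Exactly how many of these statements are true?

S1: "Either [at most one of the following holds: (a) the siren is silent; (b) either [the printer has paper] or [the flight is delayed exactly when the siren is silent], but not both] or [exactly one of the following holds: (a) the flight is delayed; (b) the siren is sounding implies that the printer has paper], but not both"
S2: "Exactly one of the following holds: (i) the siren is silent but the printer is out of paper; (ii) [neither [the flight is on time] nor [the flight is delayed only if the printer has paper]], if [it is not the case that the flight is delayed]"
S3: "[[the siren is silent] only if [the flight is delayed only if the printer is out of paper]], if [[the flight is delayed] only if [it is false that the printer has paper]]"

3

S1: This is (~R nand (P xor (Q <-> ~R))) xor (Q xor (R -> P)).

~R = ~F = T
~R = ~F = T
Q <-> ~R = T <-> T = T
P xor (Q <-> ~R) = T xor T = F
~R nand (P xor (Q <-> ~R)) = T nand F = T
R -> P = F -> T = T
Q xor (R -> P) = T xor T = F
(~R nand (P xor (Q <-> ~R))) xor (Q xor (R -> P)) = T xor F = T
Hence S1 is true.

S2: Parsed as (~R & ~P) xor (~Q -> (~Q nor (Q -> P)))

~R = ~F = T
~P = ~T = F
~R & ~P = T & F = F
~Q = ~T = F
~Q = ~T = F
Q -> P = T -> T = T
~Q nor (Q -> P) = F nor T = F
~Q -> (~Q nor (Q -> P)) = F -> F = T
(~R & ~P) xor (~Q -> (~Q nor (Q -> P))) = F xor T = T
Thus S2 is true.

S3: This is (Q -> ~P) -> (~R -> (Q -> ~P)).

~P = ~T = F
Q -> ~P = T -> F = F
~R = ~F = T
~P = ~T = F
Q -> ~P = T -> F = F
~R -> (Q -> ~P) = T -> F = F
(Q -> ~P) -> (~R -> (Q -> ~P)) = F -> F = T
Thus S3 is true.

True statements: 3 (S1, S2, S3).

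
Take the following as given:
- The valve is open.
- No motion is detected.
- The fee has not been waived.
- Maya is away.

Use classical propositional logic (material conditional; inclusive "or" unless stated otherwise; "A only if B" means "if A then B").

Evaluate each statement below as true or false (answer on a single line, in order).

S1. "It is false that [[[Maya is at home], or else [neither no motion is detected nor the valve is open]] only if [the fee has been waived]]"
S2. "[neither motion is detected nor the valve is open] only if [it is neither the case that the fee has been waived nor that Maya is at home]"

Let S = "Maya is at home" (False), Q = "motion is detected" (False), P = "the valve is open" (True), R = "the fee has been waived" (False).

S1: In symbols: not ((S or (not Q nor P)) -> R)

not Q = not False = True
not Q nor P = True nor True = False
S or (not Q nor P) = False or False = False
(S or (not Q nor P)) -> R = False -> False = True
not ((S or (not Q nor P)) -> R) = not True = False
Hence S1 is false.

S2: In symbols: (Q nor P) -> (R nor S)

Q nor P = False nor True = False
R nor S = False nor False = True
(Q nor P) -> (R nor S) = False -> True = True
Thus S2 is true.

S1 F; S2 T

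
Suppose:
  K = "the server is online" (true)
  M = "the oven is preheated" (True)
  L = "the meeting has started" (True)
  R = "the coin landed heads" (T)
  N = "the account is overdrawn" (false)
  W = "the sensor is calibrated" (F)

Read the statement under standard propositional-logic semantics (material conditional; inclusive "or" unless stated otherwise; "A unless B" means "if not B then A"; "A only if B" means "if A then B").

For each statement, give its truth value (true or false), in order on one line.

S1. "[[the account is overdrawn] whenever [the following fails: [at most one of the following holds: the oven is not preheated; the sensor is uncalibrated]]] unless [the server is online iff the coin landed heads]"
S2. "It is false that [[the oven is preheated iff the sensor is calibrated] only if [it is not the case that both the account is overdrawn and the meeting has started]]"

S1: This is (~(~M nand ~W) -> N) | (K <-> R).

~M = ~T = F
~W = ~F = T
~M nand ~W = F nand T = T
~(~M nand ~W) = ~T = F
~(~M nand ~W) -> N = F -> F = T
K <-> R = T <-> T = T
(~(~M nand ~W) -> N) | (K <-> R) = T | T = T
So S1 is true.

S2: Formalization: ~((M <-> W) -> (N nand L))

M <-> W = T <-> F = F
N nand L = F nand T = T
(M <-> W) -> (N nand L) = F -> T = T
~((M <-> W) -> (N nand L)) = ~T = F
Hence S2 is false.

S1 true, S2 false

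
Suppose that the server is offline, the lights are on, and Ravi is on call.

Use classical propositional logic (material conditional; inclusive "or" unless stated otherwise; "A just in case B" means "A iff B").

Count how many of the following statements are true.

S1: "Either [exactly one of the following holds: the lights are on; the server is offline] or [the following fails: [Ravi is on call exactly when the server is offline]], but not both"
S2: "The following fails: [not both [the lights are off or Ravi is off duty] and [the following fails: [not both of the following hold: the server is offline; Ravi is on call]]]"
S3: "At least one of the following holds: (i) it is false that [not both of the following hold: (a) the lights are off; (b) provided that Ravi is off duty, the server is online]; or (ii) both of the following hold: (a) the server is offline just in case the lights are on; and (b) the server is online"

Let Q = "the lights are on" (T), P = "the server is online" (F), R = "Ravi is on call" (T).

S1: Formalization: (Q xor ~P) xor ~(R <-> ~P)

~P = ~F = T
Q xor ~P = T xor T = F
~P = ~F = T
R <-> ~P = T <-> T = T
~(R <-> ~P) = ~T = F
(Q xor ~P) xor ~(R <-> ~P) = F xor F = F
Thus S1 is false.

S2: In symbols: ~((~Q | ~R) nand ~(~P nand R))

~Q = ~T = F
~R = ~T = F
~Q | ~R = F | F = F
~P = ~F = T
~P nand R = T nand T = F
~(~P nand R) = ~F = T
(~Q | ~R) nand ~(~P nand R) = F nand T = T
~((~Q | ~R) nand ~(~P nand R)) = ~T = F
Hence S2 is false.

S3: Parsed as ~(~Q nand (~R -> P)) | ((~P <-> Q) & P)

~Q = ~T = F
~R = ~T = F
~R -> P = F -> F = T
~Q nand (~R -> P) = F nand T = T
~(~Q nand (~R -> P)) = ~T = F
~P = ~F = T
~P <-> Q = T <-> T = T
(~P <-> Q) & P = T & F = F
~(~Q nand (~R -> P)) | ((~P <-> Q) & P) = F | F = F
Hence S3 is false.

Count: 0.

0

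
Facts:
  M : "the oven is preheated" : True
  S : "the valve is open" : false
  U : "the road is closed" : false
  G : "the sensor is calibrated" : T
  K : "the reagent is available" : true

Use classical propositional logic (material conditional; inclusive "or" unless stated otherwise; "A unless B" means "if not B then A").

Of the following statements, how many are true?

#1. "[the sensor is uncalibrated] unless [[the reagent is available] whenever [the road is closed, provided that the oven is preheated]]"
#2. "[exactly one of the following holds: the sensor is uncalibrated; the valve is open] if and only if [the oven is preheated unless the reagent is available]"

1

#1: This is ¬G ∨ ((M → U) → K).

¬G = ¬T = F
M → U = T → F = F
(M → U) → K = F → T = T
¬G ∨ ((M → U) → K) = F ∨ T = T
Thus #1 is true.

#2: Parsed as (¬G ⊕ S) ↔ (M ∨ K)

¬G = ¬T = F
¬G ⊕ S = F ⊕ F = F
M ∨ K = T ∨ T = T
(¬G ⊕ S) ↔ (M ∨ K) = F ↔ T = F
Hence #2 is false.

1 of the 2 statements is true.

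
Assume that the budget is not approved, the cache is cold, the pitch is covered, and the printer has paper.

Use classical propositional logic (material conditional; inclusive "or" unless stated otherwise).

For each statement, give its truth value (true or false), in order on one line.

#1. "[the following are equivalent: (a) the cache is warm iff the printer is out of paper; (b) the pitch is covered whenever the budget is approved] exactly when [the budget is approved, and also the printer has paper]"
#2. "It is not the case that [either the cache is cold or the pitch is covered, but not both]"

Let S = "the cache is warm" (F), H = "the printer has paper" (T), M = "the budget is approved" (F), K = "the pitch is covered" (T).

#1: Parsed as ((S ↔ ¬H) ↔ (M → K)) ↔ (M ∧ H)

¬H = ¬T = F
S ↔ ¬H = F ↔ F = T
M → K = F → T = T
(S ↔ ¬H) ↔ (M → K) = T ↔ T = T
M ∧ H = F ∧ T = F
((S ↔ ¬H) ↔ (M → K)) ↔ (M ∧ H) = T ↔ F = F
Thus #1 is false.

#2: Parsed as ¬(¬S ⊕ K)

¬S = ¬F = T
¬S ⊕ K = T ⊕ T = F
¬(¬S ⊕ K) = ¬F = T
Thus #2 is true.

#1 False; #2 True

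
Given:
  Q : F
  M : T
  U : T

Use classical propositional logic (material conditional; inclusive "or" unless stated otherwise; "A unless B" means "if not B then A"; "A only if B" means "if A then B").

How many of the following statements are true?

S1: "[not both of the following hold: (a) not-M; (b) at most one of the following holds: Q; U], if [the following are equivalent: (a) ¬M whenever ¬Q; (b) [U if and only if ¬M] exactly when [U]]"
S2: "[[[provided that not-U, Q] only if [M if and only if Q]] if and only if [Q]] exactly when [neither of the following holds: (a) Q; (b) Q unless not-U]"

2

S1: Formalization: ((~Q -> ~M) <-> ((U <-> ~M) <-> U)) -> (~M nand (Q nand U))

~Q = ~F = T
~M = ~T = F
~Q -> ~M = T -> F = F
~M = ~T = F
U <-> ~M = T <-> F = F
(U <-> ~M) <-> U = F <-> T = F
(~Q -> ~M) <-> ((U <-> ~M) <-> U) = F <-> F = T
~M = ~T = F
Q nand U = F nand T = T
~M nand (Q nand U) = F nand T = T
((~Q -> ~M) <-> ((U <-> ~M) <-> U)) -> (~M nand (Q nand U)) = T -> T = T
So S1 is true.

S2: In symbols: (((~U -> Q) -> (M <-> Q)) <-> Q) <-> (Q nor (Q | ~U))

~U = ~T = F
~U -> Q = F -> F = T
M <-> Q = T <-> F = F
(~U -> Q) -> (M <-> Q) = T -> F = F
((~U -> Q) -> (M <-> Q)) <-> Q = F <-> F = T
~U = ~T = F
Q | ~U = F | F = F
Q nor (Q | ~U) = F nor F = T
(((~U -> Q) -> (M <-> Q)) <-> Q) <-> (Q nor (Q | ~U)) = T <-> T = T
Hence S2 is true.

Count: 2.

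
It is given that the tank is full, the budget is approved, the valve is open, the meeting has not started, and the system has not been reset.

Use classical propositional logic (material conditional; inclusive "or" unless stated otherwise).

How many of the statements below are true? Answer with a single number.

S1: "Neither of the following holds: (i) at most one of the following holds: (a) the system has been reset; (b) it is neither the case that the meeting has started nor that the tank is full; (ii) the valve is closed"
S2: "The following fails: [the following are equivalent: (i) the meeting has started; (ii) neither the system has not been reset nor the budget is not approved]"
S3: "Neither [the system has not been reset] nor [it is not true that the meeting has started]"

0

Let U = "the system has been reset" (False), S = "the meeting has started" (False), P = "the tank is full" (True), R = "the valve is open" (True), Q = "the budget is approved" (True).

S1: This is (U nand (S nor P)) nor not R.

S nor P = False nor True = False
U nand (S nor P) = False nand False = True
not R = not True = False
(U nand (S nor P)) nor not R = True nor False = False
Thus S1 is false.

S2: Formalization: not (S iff (not U nor not Q))

not U = not False = True
not Q = not True = False
not U nor not Q = True nor False = False
S iff (not U nor not Q) = False iff False = True
not (S iff (not U nor not Q)) = not True = False
Thus S2 is false.

S3: In symbols: not U nor not S

not U = not False = True
not S = not False = True
not U nor not S = True nor True = False
Thus S3 is false.

True statements: 0 (none).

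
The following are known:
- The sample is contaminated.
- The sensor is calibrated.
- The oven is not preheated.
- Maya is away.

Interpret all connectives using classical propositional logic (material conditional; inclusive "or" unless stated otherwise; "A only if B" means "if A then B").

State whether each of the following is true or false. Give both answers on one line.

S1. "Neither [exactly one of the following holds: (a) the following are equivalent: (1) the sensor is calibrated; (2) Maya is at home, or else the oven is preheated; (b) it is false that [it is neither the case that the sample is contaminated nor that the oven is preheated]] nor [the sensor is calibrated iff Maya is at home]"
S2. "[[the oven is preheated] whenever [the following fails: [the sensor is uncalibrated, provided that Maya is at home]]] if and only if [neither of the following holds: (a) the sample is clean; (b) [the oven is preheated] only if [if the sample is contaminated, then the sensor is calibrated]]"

S1 false / S2 false

Let Q = "the sensor is calibrated" (T), S = "Maya is at home" (F), R = "the oven is preheated" (F), P = "the sample is contaminated" (T).

S1: This is ((Q <-> (S | R)) xor ~(P nor R)) nor (Q <-> S).

S | R = F | F = F
Q <-> (S | R) = T <-> F = F
P nor R = T nor F = F
~(P nor R) = ~F = T
(Q <-> (S | R)) xor ~(P nor R) = F xor T = T
Q <-> S = T <-> F = F
((Q <-> (S | R)) xor ~(P nor R)) nor (Q <-> S) = T nor F = F
Hence S1 is false.

S2: Parsed as (~(S -> ~Q) -> R) <-> (~P nor (R -> (P -> Q)))

~Q = ~T = F
S -> ~Q = F -> F = T
~(S -> ~Q) = ~T = F
~(S -> ~Q) -> R = F -> F = T
~P = ~T = F
P -> Q = T -> T = T
R -> (P -> Q) = F -> T = T
~P nor (R -> (P -> Q)) = F nor T = F
(~(S -> ~Q) -> R) <-> (~P nor (R -> (P -> Q))) = T <-> F = F
So S2 is false.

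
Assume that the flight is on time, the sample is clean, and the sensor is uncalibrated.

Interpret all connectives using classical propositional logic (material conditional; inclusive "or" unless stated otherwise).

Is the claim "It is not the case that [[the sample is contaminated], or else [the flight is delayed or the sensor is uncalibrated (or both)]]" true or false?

Let Q = "the sample is contaminated" (False), P = "the flight is delayed" (False), R = "the sensor is calibrated" (False).
This is not (Q or (P or not R)).

not R = not False = True
P or not R = False or True = True
Q or (P or not R) = False or True = True
not (Q or (P or not R)) = not True = False

False.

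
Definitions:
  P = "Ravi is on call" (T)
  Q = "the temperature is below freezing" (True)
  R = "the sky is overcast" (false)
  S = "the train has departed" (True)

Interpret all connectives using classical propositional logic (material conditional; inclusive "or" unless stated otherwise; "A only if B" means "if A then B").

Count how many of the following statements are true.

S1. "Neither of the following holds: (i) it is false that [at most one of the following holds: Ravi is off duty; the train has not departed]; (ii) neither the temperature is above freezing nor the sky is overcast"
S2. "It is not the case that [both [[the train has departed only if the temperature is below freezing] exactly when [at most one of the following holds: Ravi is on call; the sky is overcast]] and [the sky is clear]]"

S1: In symbols: ¬(¬P ↑ ¬S) ↓ (¬Q ↓ R)

¬P = ¬T = F
¬S = ¬T = F
¬P ↑ ¬S = F ↑ F = T
¬(¬P ↑ ¬S) = ¬T = F
¬Q = ¬T = F
¬Q ↓ R = F ↓ F = T
¬(¬P ↑ ¬S) ↓ (¬Q ↓ R) = F ↓ T = F
So S1 is false.

S2: Formalization: ¬(((S → Q) ↔ (P ↑ R)) ∧ ¬R)

S → Q = T → T = T
P ↑ R = T ↑ F = T
(S → Q) ↔ (P ↑ R) = T ↔ T = T
¬R = ¬F = T
((S → Q) ↔ (P ↑ R)) ∧ ¬R = T ∧ T = T
¬(((S → Q) ↔ (P ↑ R)) ∧ ¬R) = ¬T = F
So S2 is false.

True statements: 0 (none).

0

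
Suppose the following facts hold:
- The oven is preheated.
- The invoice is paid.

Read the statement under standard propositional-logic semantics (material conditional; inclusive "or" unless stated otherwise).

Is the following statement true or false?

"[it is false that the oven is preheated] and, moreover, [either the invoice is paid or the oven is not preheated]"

false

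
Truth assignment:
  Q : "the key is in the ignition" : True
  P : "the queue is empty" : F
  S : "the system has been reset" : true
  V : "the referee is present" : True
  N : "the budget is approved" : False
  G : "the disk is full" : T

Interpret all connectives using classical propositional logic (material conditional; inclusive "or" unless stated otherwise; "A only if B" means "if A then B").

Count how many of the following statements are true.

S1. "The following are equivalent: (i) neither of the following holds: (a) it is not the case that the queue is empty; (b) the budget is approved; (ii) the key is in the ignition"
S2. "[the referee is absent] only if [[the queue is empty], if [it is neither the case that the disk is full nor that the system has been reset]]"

S1: Formalization: (~P nor N) <-> Q

~P = ~F = T
~P nor N = T nor F = F
(~P nor N) <-> Q = F <-> T = F
So S1 is false.

S2: Parsed as ~V -> ((G nor S) -> P)

~V = ~T = F
G nor S = T nor T = F
(G nor S) -> P = F -> F = T
~V -> ((G nor S) -> P) = F -> T = T
Thus S2 is true.

Count: 1.

1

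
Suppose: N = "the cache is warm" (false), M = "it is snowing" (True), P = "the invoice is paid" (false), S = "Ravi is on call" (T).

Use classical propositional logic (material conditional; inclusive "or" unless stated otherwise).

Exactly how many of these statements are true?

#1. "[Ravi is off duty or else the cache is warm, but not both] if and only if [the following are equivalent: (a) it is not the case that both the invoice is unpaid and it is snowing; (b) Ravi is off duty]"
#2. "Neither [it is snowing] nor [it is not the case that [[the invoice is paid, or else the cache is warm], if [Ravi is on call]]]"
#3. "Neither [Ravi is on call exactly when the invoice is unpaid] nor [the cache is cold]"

0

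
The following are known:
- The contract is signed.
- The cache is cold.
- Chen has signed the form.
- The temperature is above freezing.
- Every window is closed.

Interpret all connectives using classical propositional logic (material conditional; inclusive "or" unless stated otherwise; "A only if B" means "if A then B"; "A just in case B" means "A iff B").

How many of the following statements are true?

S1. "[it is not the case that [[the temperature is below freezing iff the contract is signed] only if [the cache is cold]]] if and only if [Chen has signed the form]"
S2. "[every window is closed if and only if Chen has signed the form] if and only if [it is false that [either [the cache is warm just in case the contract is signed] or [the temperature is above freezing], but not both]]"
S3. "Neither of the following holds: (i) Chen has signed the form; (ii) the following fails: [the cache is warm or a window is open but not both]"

Let R = "the temperature is below freezing" (F), G = "the contract is signed" (T), W = "the cache is warm" (F), D = "Chen has signed the form" (T), N = "a window is open" (F).

S1: Parsed as ~((R <-> G) -> ~W) <-> D

R <-> G = F <-> T = F
~W = ~F = T
(R <-> G) -> ~W = F -> T = T
~((R <-> G) -> ~W) = ~T = F
~((R <-> G) -> ~W) <-> D = F <-> T = F
So S1 is false.

S2: In symbols: (~N <-> D) <-> ~((W <-> G) xor ~R)

~N = ~F = T
~N <-> D = T <-> T = T
W <-> G = F <-> T = F
~R = ~F = T
(W <-> G) xor ~R = F xor T = T
~((W <-> G) xor ~R) = ~T = F
(~N <-> D) <-> ~((W <-> G) xor ~R) = T <-> F = F
Thus S2 is false.

S3: This is D nor ~(W xor N).

W xor N = F xor F = F
~(W xor N) = ~F = T
D nor ~(W xor N) = T nor T = F
Hence S3 is false.

Count: 0.

0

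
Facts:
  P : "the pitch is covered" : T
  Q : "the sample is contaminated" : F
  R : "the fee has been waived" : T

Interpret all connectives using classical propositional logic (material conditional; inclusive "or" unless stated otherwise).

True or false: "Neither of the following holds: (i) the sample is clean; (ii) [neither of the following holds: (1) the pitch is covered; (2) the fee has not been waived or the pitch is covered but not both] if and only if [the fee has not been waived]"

False.

Values: Q=F, P=T, R=T.
This is ~Q nor ((P nor (~R xor P)) <-> ~R).

~Q = ~F = T
~R = ~T = F
~R xor P = F xor T = T
P nor (~R xor P) = T nor T = F
~R = ~T = F
(P nor (~R xor P)) <-> ~R = F <-> F = T
~Q nor ((P nor (~R xor P)) <-> ~R) = T nor T = F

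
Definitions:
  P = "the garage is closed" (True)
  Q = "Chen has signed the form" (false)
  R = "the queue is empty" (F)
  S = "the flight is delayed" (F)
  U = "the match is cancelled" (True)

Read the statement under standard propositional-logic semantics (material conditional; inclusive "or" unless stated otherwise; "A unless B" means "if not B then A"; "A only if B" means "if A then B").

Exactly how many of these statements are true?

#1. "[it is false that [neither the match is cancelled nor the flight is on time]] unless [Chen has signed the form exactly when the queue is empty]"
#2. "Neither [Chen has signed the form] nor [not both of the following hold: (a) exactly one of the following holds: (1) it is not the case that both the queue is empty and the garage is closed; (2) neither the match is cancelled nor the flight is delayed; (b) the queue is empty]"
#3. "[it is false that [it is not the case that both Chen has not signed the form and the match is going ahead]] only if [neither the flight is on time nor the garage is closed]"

#1: Parsed as not (U nor not S) or (Q iff R)

not S = not False = True
U nor not S = True nor True = False
not (U nor not S) = not False = True
Q iff R = False iff False = True
not (U nor not S) or (Q iff R) = True or True = True
Hence #1 is true.

#2: Parsed as Q nor (((R nand P) xor (U nor S)) nand R)

R nand P = False nand True = True
U nor S = True nor False = False
(R nand P) xor (U nor S) = True xor False = True
((R nand P) xor (U nor S)) nand R = True nand False = True
Q nor (((R nand P) xor (U nor S)) nand R) = False nor True = False
Thus #2 is false.

#3: Formalization: not (not Q nand not U) -> (not S nor P)

not Q = not False = True
not U = not True = False
not Q nand not U = True nand False = True
not (not Q nand not U) = not True = False
not S = not False = True
not S nor P = True nor True = False
not (not Q nand not U) -> (not S nor P) = False -> False = True
Hence #3 is true.

True statements: 2 (#1, #3).

2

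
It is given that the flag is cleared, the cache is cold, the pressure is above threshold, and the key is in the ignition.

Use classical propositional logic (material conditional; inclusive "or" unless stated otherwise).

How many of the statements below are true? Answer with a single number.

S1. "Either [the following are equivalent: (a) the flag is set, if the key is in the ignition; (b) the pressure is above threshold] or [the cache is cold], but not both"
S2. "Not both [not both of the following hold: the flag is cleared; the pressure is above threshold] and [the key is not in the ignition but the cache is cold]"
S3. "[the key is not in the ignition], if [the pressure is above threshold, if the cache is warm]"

2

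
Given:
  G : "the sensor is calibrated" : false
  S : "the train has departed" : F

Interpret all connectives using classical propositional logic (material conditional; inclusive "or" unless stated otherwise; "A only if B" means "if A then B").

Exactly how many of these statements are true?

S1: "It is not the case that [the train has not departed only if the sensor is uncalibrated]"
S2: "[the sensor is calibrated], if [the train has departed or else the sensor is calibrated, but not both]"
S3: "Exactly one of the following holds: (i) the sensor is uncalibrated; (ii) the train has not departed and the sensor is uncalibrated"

S1: Formalization: ~(~S -> ~G)

~S = ~F = T
~G = ~F = T
~S -> ~G = T -> T = T
~(~S -> ~G) = ~T = F
Thus S1 is false.

S2: Parsed as (S xor G) -> G

S xor G = F xor F = F
(S xor G) -> G = F -> F = T
So S2 is true.

S3: Formalization: ~G xor (~S & ~G)

~G = ~F = T
~S = ~F = T
~G = ~F = T
~S & ~G = T & T = T
~G xor (~S & ~G) = T xor T = F
Hence S3 is false.

Count: 1.

1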